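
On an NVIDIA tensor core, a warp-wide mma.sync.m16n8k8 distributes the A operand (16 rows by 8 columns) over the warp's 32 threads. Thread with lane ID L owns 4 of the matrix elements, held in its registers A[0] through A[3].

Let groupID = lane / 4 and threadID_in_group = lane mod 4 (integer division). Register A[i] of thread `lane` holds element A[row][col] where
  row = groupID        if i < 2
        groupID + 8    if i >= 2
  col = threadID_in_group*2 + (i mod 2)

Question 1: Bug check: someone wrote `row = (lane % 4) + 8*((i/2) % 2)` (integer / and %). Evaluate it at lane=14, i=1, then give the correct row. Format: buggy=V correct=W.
`(lane % 4) + 8*((i/2) % 2)`[14,1]→2
lane 14→14/4=3, 14 mod 4=2
i=1  r:3+0→3  c:2·2+1→5
row: 2 vs 3

buggy=2 correct=3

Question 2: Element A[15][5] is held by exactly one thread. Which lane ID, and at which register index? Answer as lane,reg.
30,3

r=15⇒gr=7,Rb=1  c=5⇒th=2,odd=1
L=7*4+2=30  i=1*2+1=3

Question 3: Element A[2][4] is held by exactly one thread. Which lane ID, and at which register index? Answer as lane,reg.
10,0

r=2->g=2,rb=0  c=4->t=2,b0=0
L=2*4+2=10  i=0*2+0=0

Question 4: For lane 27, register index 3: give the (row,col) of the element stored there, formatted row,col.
27: grp=6,tig=3
[3] (6+8,3*2+1) = (14,7)

14,7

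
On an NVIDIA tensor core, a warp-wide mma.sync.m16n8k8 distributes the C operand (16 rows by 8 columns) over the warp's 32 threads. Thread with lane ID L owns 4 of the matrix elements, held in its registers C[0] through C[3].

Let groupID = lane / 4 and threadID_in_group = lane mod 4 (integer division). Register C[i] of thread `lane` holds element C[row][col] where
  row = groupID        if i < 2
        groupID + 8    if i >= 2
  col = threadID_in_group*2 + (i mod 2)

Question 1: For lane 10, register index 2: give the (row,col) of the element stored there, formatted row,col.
10,4

lane 10->10/4=2, 10 mod 4=2
i=2  r:2+8->10  c:2·2+0->4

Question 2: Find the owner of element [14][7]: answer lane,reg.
27,3

r=14⇒gr=6,Rb=1  c=7⇒th=3,odd=1
L=6*4+3=27  i=1*2+1=3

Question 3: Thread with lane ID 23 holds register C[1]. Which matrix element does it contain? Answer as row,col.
5,7

23: g=5,t=3
[1] (5+0,3*2+1) = (5,7)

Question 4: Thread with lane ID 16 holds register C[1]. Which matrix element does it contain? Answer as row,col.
L=16⇒gr=16>>2=4, th=16&3=0
[1]⇒row 4+0=4  col 0·2+1=1

4,1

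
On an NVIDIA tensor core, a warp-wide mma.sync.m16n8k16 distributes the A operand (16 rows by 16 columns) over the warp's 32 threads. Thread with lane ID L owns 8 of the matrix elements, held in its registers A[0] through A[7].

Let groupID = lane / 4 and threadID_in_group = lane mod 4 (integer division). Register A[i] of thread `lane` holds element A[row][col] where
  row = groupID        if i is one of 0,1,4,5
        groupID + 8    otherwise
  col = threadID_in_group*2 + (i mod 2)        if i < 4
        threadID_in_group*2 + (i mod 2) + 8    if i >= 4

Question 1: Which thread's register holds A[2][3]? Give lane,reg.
9,1

r=2⇒gr=2,Rb=0  c=3⇒Cb=0,th=1,odd=1
L=2*4+1=9  i=0*4+0*2+1=1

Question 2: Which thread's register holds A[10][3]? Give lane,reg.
9,3

r:10=>grp=2,rB=1  c:3=>cB=0,tig=1,lo=1
L=2*4+1=9  i=0*4+1*2+1=3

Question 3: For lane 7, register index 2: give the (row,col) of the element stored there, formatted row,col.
lane 7: G=1 (7/4), T=3 (7%4)
i=2: r=1+8=9, c=3*2+0+0=6

9,6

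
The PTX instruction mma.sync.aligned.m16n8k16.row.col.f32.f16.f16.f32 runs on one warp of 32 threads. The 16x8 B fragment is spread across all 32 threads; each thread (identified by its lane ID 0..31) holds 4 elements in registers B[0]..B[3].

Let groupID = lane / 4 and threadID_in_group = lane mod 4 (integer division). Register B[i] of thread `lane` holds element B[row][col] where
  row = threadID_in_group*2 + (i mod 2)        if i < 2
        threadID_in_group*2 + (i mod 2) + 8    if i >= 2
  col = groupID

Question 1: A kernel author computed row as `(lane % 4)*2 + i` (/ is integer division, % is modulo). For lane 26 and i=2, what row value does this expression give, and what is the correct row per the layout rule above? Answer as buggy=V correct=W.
`(lane % 4)*2 + i`[26,2]->6
lane 26->26/4=6, 26 mod 4=2
i=2  r:2·2+0+8->12  c:6
row: 6 vs 12

buggy=6 correct=12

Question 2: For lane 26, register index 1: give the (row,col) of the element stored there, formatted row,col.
5,6

lane 26->26/4=6, 26 mod 4=2
i=1  r:2·2+1+0->5  c:6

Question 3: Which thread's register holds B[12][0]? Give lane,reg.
c=0->g=0  r=12->rb=1,t=2,b0=0
L=0*4+2=2  i=1*2+0=2

2,2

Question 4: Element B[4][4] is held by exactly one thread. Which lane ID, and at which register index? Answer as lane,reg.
18,0

c: 4->gid=4  r: 4->r8=0,tid=2,i&1=0
L=4*4+2=18  i=0*2+0=0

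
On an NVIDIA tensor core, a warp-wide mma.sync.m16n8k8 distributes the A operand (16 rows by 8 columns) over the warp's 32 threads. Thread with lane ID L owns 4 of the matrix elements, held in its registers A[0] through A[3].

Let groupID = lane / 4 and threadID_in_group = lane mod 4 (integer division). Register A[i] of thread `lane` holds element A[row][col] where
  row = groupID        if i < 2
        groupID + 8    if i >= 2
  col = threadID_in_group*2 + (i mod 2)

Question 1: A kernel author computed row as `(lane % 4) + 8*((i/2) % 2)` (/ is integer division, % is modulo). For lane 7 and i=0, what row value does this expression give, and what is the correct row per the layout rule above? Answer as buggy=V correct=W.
`(lane % 4) + 8*((i/2) % 2)`[7,0]->3
L=7->g=7>>2=1, t=7&3=3
[0]->row 1+0=1  col 3·2+0=6
row: 3 vs 1

buggy=3 correct=1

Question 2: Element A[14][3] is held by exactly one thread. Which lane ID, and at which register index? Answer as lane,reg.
25,3

r=14->g=6,rb=1  c=3->t=1,b0=1
L=6*4+1=25  i=1*2+1=3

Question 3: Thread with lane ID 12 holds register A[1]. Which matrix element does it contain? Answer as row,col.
3,1

lane 12: gr=3 (12/4), th=0 (12%4)
i=1: r=3+0=3, c=0*2+1=1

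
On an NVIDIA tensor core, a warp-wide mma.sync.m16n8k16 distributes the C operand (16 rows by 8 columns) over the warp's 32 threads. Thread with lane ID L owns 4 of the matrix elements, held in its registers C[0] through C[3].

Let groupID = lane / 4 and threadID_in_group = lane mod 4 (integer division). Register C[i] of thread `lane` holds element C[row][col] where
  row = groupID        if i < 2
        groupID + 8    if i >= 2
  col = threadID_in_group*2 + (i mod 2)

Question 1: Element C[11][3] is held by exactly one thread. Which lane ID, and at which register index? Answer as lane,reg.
13,3

r=11→G=3,rhi=1  c=3→T=1,p=1
L=3*4+1=13  i=1*2+1=3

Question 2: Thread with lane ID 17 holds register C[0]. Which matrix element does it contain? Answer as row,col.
lane 17⇒17/4=4, 17 mod 4=1
i=0  r:4+0⇒4  c:2·1+0⇒2

4,2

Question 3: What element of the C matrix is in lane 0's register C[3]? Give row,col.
0: G=0,T=0
[3] (0+8,0*2+1) = (8,1)

8,1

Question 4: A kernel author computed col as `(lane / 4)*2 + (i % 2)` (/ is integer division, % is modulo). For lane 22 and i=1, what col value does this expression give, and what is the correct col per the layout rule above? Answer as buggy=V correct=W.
`(lane / 4)*2 + (i % 2)`[22,1]->11
lane 22: g=5 (22/4), t=2 (22%4)
i=1: r=5+0=5, c=2*2+1=5
col: 11 vs 5

buggy=11 correct=5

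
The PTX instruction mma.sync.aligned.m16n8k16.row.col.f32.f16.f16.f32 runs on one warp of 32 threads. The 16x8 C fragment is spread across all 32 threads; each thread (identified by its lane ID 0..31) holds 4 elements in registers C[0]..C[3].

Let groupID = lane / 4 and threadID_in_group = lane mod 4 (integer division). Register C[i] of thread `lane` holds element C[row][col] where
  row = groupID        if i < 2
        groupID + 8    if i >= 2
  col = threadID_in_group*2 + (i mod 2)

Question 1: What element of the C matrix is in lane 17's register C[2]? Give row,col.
L=17→G=17>>2=4, T=17&3=1
[2]→row 4+8=12  col 1·2+0=2

12,2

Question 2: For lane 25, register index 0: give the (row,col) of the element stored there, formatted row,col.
6,2

L=25⇒gr=25>>2=6, th=25&3=1
[0]⇒row 6+0=6  col 1·2+0=2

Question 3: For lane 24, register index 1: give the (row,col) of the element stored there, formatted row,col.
6,1

lane 24→24/4=6, 24 mod 4=0
i=1  r:6+0→6  c:2·0+1→1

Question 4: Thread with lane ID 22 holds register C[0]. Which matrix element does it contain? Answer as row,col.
5,4

L=22⇒gr=22>>2=5, th=22&3=2
[0]⇒row 5+0=5  col 2·2+0=4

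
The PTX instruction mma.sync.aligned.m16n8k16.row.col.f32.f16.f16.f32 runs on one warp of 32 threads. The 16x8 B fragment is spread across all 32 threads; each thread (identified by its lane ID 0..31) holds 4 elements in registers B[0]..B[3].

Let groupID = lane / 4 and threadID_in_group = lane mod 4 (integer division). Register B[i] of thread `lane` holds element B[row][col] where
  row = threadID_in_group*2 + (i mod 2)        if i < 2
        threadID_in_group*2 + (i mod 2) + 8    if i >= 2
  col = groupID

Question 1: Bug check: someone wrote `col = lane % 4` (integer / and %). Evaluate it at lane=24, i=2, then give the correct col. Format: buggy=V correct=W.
`lane % 4`[24,2]->0
lane 24: gid=6 (24/4), tid=0 (24%4)
i=2: r=0*2+0+8=8, c=gid=6
col: 0 vs 6

buggy=0 correct=6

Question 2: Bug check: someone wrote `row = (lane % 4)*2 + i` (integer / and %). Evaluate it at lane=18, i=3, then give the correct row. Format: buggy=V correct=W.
`(lane % 4)*2 + i`[18,3]→7
L=18→G=18>>2=4, T=18&3=2
[3]→row 2·2+1+8=13  col G=4
row: 7 vs 13

buggy=7 correct=13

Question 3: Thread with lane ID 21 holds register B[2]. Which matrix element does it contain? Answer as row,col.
21: gr=5,th=1
[2] (1*2+0+8,5) = (10,5)

10,5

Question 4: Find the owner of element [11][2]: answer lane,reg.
c=2⇒gr=2  r=11⇒Rb=1,th=1,odd=1
L=2*4+1=9  i=1*2+1=3

9,3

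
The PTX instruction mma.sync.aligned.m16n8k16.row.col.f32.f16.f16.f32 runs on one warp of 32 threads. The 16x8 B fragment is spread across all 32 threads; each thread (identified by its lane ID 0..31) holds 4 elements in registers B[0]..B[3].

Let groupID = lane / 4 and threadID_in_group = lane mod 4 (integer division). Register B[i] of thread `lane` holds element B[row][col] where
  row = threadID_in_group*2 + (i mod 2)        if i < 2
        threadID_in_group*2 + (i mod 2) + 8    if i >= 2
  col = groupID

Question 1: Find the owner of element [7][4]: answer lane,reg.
19,1

c=4->g=4  r=7->rb=0,t=3,b0=1
L=4*4+3=19  i=0*2+1=1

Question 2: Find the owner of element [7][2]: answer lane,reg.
11,1

c=2->g=2  r=7->rb=0,t=3,b0=1
L=2*4+3=11  i=0*2+1=1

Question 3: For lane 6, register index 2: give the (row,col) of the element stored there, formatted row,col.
L=6->g=6>>2=1, t=6&3=2
[2]->row 2·2+0+8=12  col g=1

12,1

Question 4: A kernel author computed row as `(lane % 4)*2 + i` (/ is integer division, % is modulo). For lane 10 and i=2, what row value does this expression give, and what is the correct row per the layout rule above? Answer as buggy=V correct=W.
buggy=6 correct=12

`(lane % 4)*2 + i`[10,2]=>6
10: grp=2,tig=2
[2] (2*2+0+8,2) = (12,2)
row: 6 vs 12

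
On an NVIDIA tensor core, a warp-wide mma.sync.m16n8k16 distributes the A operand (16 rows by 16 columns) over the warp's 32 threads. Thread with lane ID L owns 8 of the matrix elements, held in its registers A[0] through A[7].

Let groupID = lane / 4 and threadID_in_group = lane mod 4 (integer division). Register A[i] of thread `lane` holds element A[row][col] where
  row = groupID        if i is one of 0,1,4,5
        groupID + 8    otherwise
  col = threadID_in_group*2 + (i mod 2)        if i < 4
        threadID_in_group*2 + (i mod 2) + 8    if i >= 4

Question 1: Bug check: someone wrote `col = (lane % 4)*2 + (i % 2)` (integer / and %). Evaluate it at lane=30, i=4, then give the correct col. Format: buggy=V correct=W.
`(lane % 4)*2 + (i % 2)`[30,4]⇒4
lane 30: gr=7 (30/4), th=2 (30%4)
i=4: r=7+0=7, c=2*2+0+8=12
col: 4 vs 12

buggy=4 correct=12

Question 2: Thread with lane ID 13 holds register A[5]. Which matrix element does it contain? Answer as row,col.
13: grp=3,tig=1
[5] (3+0,1*2+1+8) = (3,11)

3,11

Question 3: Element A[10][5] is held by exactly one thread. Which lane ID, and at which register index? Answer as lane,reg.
10,3

r:10=>grp=2,rB=1  c:5=>cB=0,tig=2,lo=1
L=2*4+2=10  i=0*4+1*2+1=3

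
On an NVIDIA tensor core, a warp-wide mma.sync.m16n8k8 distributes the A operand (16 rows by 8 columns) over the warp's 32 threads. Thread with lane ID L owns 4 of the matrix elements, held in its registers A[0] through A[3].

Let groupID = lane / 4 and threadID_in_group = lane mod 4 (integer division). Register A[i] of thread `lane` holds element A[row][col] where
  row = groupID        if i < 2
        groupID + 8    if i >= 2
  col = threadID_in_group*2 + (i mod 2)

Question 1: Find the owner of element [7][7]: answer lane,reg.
r=7⇒gr=7,Rb=0  c=7⇒th=3,odd=1
L=7*4+3=31  i=0*2+1=1

31,1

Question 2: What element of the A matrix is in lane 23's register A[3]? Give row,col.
L=23->g=23>>2=5, t=23&3=3
[3]->row 5+8=13  col 3·2+1=7

13,7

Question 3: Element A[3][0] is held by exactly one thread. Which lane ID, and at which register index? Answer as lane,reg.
r: 3->gid=3,r8=0  c: 0->tid=0,i&1=0
L=3*4+0=12  i=0*2+0=0

12,0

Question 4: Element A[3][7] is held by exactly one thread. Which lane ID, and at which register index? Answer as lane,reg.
r:3=>grp=3,rB=0  c:7=>tig=3,lo=1
L=3*4+3=15  i=0*2+1=1

15,1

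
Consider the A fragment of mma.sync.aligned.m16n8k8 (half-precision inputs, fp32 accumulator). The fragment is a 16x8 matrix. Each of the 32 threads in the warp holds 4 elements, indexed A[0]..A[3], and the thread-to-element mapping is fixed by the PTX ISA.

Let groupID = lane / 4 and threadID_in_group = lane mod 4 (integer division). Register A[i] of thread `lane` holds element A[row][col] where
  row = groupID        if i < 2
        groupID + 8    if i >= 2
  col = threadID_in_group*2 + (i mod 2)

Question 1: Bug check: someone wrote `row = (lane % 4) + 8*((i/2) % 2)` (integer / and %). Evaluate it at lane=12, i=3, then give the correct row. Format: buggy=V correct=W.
buggy=8 correct=11

`(lane % 4) + 8*((i/2) % 2)`[12,3]⇒8
lane 12⇒12/4=3, 12 mod 4=0
i=3  r:3+8⇒11  c:2·0+1⇒1
row: 8 vs 11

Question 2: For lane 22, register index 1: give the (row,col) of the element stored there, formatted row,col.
22: G=5,T=2
[1] (5+0,2*2+1) = (5,5)

5,5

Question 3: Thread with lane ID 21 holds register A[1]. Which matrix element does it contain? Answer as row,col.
L=21→G=21>>2=5, T=21&3=1
[1]→row 5+0=5  col 1·2+1=3

5,3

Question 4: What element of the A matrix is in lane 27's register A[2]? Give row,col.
27: gr=6,th=3
[2] (6+8,3*2+0) = (14,6)

14,6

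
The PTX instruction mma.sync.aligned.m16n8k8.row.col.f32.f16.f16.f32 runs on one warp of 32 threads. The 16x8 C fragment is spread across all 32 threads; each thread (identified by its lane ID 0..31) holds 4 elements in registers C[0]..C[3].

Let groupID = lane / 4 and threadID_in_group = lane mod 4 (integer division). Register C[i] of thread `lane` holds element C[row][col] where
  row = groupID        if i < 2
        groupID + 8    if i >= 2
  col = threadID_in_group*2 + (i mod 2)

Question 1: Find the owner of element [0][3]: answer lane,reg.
r=0⇒gr=0,Rb=0  c=3⇒th=1,odd=1
L=0*4+1=1  i=0*2+1=1

1,1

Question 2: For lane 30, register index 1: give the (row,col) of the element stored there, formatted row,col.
lane 30⇒30/4=7, 30 mod 4=2
i=1  r:7+0⇒7  c:2·2+1⇒5

7,5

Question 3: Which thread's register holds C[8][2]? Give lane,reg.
r=8→G=0,rhi=1  c=2→T=1,p=0
L=0*4+1=1  i=1*2+0=2

1,2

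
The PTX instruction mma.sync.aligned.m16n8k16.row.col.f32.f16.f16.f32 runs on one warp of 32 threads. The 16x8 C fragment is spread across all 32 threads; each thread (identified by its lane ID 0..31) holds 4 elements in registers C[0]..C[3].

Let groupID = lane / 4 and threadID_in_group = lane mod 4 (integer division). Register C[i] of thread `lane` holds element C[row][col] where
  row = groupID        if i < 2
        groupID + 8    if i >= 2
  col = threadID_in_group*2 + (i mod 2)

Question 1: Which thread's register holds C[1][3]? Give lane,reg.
5,1

r=1→G=1,rhi=0  c=3→T=1,p=1
L=1*4+1=5  i=0*2+1=1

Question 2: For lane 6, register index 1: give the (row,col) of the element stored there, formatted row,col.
1,5

6: gid=1,tid=2
[1] (1+0,2*2+1) = (1,5)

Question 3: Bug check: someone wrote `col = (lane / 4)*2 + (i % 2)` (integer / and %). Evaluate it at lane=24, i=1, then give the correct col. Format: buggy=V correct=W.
buggy=13 correct=1

`(lane / 4)*2 + (i % 2)`[24,1]=>13
lane 24: grp=6 (24/4), tig=0 (24%4)
i=1: r=6+0=6, c=0*2+1=1
col: 13 vs 1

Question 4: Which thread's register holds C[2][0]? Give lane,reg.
8,0

r: 2->gid=2,r8=0  c: 0->tid=0,i&1=0
L=2*4+0=8  i=0*2+0=0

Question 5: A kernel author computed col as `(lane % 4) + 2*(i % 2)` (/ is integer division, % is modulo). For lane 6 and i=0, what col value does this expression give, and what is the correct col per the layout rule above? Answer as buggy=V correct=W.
`(lane % 4) + 2*(i % 2)`[6,0]->2
lane 6->6/4=1, 6 mod 4=2
i=0  r:1+0->1  c:2·2+0->4
col: 2 vs 4

buggy=2 correct=4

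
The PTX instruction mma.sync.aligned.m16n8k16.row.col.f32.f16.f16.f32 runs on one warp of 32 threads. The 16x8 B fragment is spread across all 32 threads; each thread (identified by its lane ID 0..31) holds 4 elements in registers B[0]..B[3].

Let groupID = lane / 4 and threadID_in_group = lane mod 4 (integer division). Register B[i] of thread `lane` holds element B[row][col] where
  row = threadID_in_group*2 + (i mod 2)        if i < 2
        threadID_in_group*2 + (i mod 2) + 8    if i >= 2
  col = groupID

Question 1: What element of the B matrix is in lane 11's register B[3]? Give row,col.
15,2

lane 11->11/4=2, 11 mod 4=3
i=3  r:2·3+1+8->15  c:2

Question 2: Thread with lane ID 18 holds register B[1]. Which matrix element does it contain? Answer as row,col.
5,4

18: G=4,T=2
[1] (2*2+1+0,4) = (5,4)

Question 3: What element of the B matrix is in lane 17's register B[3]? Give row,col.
lane 17: g=4 (17/4), t=1 (17%4)
i=3: r=1*2+1+8=11, c=g=4

11,4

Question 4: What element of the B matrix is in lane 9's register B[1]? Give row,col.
lane 9=>9/4=2, 9 mod 4=1
i=1  r:2·1+1+0=>3  c:2

3,2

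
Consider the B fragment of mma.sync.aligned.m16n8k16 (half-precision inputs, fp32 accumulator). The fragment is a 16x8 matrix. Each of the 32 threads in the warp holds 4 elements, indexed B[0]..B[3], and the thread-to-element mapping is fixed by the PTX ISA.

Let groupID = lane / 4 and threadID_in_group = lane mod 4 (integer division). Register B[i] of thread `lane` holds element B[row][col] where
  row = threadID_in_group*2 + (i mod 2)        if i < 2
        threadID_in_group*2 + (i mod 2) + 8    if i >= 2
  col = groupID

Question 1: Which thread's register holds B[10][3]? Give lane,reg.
13,2

c: 3->gid=3  r: 10->r8=1,tid=1,i&1=0
L=3*4+1=13  i=1*2+0=2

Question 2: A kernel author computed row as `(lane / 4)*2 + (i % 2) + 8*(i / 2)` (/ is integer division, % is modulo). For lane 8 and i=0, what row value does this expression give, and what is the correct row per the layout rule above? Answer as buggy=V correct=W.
`(lane / 4)*2 + (i % 2) + 8*(i / 2)`[8,0]->4
8: g=2,t=0
[0] (0*2+0+0,2) = (0,2)
row: 4 vs 0

buggy=4 correct=0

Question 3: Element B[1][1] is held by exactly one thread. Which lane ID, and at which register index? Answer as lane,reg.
4,1

c=1⇒gr=1  r=1⇒Rb=0,th=0,odd=1
L=1*4+0=4  i=0*2+1=1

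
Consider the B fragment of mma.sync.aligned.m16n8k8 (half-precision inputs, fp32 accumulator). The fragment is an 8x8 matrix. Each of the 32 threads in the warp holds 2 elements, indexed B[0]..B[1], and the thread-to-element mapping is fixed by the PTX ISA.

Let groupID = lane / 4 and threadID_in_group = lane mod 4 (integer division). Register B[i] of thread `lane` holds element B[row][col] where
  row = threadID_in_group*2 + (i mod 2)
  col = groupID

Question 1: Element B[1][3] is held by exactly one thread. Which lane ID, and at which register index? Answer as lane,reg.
c: 3->gid=3  r: 1->tid=0,i&1=1
L=3*4+0=12  i=1=1

12,1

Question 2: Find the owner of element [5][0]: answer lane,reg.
2,1

c=0->g=0  r=5->t=2,b0=1
L=0*4+2=2  i=1=1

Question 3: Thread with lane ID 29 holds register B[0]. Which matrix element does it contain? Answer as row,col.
29: g=7,t=1
[0] (1*2+0,7) = (2,7)

2,7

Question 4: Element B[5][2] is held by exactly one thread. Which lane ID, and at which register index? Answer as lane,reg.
c: 2->gid=2  r: 5->tid=2,i&1=1
L=2*4+2=10  i=1=1

10,1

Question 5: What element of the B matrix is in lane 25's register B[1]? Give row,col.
3,6

lane 25: G=6 (25/4), T=1 (25%4)
i=1: r=1*2+1=3, c=G=6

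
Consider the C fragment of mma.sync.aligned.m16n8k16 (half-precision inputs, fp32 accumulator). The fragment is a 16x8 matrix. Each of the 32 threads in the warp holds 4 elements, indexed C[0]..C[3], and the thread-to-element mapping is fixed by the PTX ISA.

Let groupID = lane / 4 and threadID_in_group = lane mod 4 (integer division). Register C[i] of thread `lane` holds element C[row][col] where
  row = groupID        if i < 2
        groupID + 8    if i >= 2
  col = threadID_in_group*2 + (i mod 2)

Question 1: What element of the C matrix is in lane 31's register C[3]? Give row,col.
L=31→G=31>>2=7, T=31&3=3
[3]→row 7+8=15  col 3·2+1=7

15,7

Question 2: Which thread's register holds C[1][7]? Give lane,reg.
r=1→G=1,rhi=0  c=7→T=3,p=1
L=1*4+3=7  i=0*2+1=1

7,1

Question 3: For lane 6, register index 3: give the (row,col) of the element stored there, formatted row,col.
lane 6->6/4=1, 6 mod 4=2
i=3  r:1+8->9  c:2·2+1->5

9,5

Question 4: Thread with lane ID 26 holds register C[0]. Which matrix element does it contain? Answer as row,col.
lane 26: g=6 (26/4), t=2 (26%4)
i=0: r=6+0=6, c=2*2+0=4

6,4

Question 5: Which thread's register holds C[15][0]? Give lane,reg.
28,2

r: 15->gid=7,r8=1  c: 0->tid=0,i&1=0
L=7*4+0=28  i=1*2+0=2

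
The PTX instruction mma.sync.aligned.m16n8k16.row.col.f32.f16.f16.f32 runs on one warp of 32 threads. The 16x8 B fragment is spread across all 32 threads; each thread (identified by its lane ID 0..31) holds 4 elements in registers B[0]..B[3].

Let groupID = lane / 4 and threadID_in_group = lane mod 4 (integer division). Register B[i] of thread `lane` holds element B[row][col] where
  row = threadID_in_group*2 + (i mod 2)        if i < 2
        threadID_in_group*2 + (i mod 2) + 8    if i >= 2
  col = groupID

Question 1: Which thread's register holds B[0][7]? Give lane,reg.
c=7→G=7  r=0→rhi=0,T=0,p=0
L=7*4+0=28  i=0*2+0=0

28,0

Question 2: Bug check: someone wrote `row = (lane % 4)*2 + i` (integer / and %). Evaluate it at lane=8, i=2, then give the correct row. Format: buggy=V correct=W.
`(lane % 4)*2 + i`[8,2]=>2
8: grp=2,tig=0
[2] (0*2+0+8,2) = (8,2)
row: 2 vs 8

buggy=2 correct=8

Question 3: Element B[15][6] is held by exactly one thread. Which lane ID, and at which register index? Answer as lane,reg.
27,3

c=6→G=6  r=15→rhi=1,T=3,p=1
L=6*4+3=27  i=1*2+1=3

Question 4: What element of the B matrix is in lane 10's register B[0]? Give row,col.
lane 10->10/4=2, 10 mod 4=2
i=0  r:2·2+0+0->4  c:2

4,2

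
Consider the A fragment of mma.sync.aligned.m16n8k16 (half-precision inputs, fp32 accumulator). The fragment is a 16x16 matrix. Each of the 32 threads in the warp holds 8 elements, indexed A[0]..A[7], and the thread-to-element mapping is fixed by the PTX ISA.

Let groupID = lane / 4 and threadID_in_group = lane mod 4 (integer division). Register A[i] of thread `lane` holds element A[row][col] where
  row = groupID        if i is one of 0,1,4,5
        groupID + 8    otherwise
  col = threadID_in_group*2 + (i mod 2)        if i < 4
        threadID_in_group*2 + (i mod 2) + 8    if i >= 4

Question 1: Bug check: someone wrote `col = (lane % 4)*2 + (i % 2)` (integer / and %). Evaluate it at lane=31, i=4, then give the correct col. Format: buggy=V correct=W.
`(lane % 4)*2 + (i % 2)`[31,4]→6
lane 31: G=7 (31/4), T=3 (31%4)
i=4: r=7+0=7, c=3*2+0+8=14
col: 6 vs 14

buggy=6 correct=14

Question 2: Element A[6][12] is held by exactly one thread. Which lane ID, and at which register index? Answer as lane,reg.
r: 6->gid=6,r8=0  c: 12->c8=1,tid=2,i&1=0
L=6*4+2=26  i=1*4+0*2+0=4

26,4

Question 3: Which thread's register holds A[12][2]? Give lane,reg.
r=12⇒gr=4,Rb=1  c=2⇒Cb=0,th=1,odd=0
L=4*4+1=17  i=0*4+1*2+0=2

17,2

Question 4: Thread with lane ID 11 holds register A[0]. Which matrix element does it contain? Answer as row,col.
2,6

lane 11: gid=2 (11/4), tid=3 (11%4)
i=0: r=2+0=2, c=3*2+0+0=6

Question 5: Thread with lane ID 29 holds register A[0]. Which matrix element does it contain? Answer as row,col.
29: gr=7,th=1
[0] (7+0,1*2+0+0) = (7,2)

7,2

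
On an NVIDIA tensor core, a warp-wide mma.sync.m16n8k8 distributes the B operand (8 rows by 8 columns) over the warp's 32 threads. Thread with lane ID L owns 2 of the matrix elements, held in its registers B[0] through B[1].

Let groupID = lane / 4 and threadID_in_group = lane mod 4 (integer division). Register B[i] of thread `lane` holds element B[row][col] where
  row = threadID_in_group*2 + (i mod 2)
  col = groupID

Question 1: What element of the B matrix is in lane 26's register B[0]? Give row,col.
lane 26: gid=6 (26/4), tid=2 (26%4)
i=0: r=2*2+0=4, c=gid=6

4,6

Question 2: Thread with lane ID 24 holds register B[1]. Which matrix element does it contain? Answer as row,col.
L=24→G=24>>2=6, T=24&3=0
[1]→row 0·2+1=1  col G=6

1,6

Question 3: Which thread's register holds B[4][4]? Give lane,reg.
18,0

c:4=>grp=4  r:4=>tig=2,lo=0
L=4*4+2=18  i=0=0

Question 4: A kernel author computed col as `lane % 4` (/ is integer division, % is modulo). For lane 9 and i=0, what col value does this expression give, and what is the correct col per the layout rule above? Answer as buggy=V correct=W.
buggy=1 correct=2

`lane % 4`[9,0]→1
9: G=2,T=1
[0] (1*2+0,2) = (2,2)
col: 1 vs 2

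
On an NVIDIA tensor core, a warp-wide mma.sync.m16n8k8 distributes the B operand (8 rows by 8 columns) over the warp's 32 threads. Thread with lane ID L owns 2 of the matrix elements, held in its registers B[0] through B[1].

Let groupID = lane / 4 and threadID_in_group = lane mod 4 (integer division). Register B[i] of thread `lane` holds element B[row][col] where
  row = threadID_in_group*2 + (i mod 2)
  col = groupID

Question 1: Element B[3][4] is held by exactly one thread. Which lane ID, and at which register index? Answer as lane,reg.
c:4=>grp=4  r:3=>tig=1,lo=1
L=4*4+1=17  i=1=1

17,1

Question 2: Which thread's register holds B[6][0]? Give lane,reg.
3,0

c=0→G=0  r=6→T=3,p=0
L=0*4+3=3  i=0=0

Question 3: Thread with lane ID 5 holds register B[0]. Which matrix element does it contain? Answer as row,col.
2,1

L=5=>grp=5>>2=1, tig=5&3=1
[0]=>row 1·2+0=2  col grp=1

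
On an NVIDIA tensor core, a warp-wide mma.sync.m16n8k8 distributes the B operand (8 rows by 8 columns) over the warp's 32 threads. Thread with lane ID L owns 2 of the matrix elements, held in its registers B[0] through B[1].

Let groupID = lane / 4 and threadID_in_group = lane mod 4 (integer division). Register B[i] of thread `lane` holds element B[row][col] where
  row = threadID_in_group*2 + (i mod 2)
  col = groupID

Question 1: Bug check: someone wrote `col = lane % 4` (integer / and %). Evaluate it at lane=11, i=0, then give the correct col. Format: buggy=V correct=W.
buggy=3 correct=2

`lane % 4`[11,0]=>3
L=11=>grp=11>>2=2, tig=11&3=3
[0]=>row 3·2+0=6  col grp=2
col: 3 vs 2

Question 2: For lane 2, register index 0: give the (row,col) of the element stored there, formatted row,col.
L=2->gid=2>>2=0, tid=2&3=2
[0]->row 2·2+0=4  col gid=0

4,0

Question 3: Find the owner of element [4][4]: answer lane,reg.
18,0

c:4=>grp=4  r:4=>tig=2,lo=0
L=4*4+2=18  i=0=0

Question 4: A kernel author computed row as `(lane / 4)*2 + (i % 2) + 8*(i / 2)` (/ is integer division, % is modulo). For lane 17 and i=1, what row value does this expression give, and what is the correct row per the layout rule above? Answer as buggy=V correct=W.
`(lane / 4)*2 + (i % 2) + 8*(i / 2)`[17,1]->9
L=17->g=17>>2=4, t=17&3=1
[1]->row 1·2+1=3  col g=4
row: 9 vs 3

buggy=9 correct=3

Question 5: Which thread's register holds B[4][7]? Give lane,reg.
30,0

c: 7->gid=7  r: 4->tid=2,i&1=0
L=7*4+2=30  i=0=0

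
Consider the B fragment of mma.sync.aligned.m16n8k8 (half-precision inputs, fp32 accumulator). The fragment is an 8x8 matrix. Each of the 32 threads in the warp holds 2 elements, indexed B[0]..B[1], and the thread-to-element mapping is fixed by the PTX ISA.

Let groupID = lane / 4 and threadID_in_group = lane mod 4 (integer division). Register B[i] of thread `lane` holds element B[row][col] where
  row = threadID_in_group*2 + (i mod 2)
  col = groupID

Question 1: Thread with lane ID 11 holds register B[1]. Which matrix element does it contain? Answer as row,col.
7,2

lane 11: gid=2 (11/4), tid=3 (11%4)
i=1: r=3*2+1=7, c=gid=2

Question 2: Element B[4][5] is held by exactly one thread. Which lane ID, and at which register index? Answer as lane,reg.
22,0

c=5→G=5  r=4→T=2,p=0
L=5*4+2=22  i=0=0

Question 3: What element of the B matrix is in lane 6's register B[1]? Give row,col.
5,1

lane 6: grp=1 (6/4), tig=2 (6%4)
i=1: r=2*2+1=5, c=grp=1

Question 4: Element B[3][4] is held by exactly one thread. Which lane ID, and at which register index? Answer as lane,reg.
17,1

c:4=>grp=4  r:3=>tig=1,lo=1
L=4*4+1=17  i=1=1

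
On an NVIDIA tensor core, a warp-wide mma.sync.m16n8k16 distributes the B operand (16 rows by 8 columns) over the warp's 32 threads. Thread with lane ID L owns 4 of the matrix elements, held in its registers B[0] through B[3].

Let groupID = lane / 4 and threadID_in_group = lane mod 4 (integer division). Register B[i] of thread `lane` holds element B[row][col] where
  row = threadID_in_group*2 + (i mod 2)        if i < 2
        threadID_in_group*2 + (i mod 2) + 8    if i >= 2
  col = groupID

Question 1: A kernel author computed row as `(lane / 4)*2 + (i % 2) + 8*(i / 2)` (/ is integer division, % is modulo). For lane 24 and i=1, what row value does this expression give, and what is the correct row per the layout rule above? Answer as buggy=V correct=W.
`(lane / 4)*2 + (i % 2) + 8*(i / 2)`[24,1]->13
L=24->gid=24>>2=6, tid=24&3=0
[1]->row 0·2+1+0=1  col gid=6
row: 13 vs 1

buggy=13 correct=1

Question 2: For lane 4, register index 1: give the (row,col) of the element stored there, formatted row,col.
L=4→G=4>>2=1, T=4&3=0
[1]→row 0·2+1+0=1  col G=1

1,1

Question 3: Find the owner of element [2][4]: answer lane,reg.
c=4→G=4  r=2→rhi=0,T=1,p=0
L=4*4+1=17  i=0*2+0=0

17,0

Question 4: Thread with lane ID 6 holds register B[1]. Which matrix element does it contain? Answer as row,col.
5,1

L=6->g=6>>2=1, t=6&3=2
[1]->row 2·2+1+0=5  col g=1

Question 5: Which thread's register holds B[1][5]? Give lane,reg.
c:5=>grp=5  r:1=>rB=0,tig=0,lo=1
L=5*4+0=20  i=0*2+1=1

20,1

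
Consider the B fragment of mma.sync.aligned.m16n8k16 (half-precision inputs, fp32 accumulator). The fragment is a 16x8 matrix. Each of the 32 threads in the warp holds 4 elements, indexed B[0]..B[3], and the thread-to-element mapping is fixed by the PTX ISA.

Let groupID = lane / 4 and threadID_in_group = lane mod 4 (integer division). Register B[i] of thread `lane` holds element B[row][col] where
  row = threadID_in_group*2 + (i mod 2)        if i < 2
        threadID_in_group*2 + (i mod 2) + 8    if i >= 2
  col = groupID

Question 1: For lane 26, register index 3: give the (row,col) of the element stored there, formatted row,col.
L=26->g=26>>2=6, t=26&3=2
[3]->row 2·2+1+8=13  col g=6

13,6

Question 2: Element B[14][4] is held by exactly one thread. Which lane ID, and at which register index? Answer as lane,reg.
19,2

c=4->g=4  r=14->rb=1,t=3,b0=0
L=4*4+3=19  i=1*2+0=2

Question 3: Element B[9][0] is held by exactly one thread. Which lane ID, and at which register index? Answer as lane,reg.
0,3

c: 0->gid=0  r: 9->r8=1,tid=0,i&1=1
L=0*4+0=0  i=1*2+1=3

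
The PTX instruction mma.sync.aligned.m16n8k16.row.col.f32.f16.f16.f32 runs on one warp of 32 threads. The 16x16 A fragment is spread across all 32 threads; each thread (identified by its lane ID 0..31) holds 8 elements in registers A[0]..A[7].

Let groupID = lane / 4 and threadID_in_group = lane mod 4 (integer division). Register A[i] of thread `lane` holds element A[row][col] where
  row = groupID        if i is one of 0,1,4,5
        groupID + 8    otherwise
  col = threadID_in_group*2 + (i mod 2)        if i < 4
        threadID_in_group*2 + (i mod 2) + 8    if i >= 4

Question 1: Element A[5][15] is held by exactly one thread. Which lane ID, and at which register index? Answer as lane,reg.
r=5->g=5,rb=0  c=15->cb=1,t=3,b0=1
L=5*4+3=23  i=1*4+0*2+1=5

23,5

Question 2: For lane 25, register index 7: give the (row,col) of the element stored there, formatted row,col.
14,11

25: gid=6,tid=1
[7] (6+8,1*2+1+8) = (14,11)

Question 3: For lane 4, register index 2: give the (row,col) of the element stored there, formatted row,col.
9,0

4: gr=1,th=0
[2] (1+8,0*2+0+0) = (9,0)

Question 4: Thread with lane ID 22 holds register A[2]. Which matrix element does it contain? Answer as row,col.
13,4

22: gid=5,tid=2
[2] (5+8,2*2+0+0) = (13,4)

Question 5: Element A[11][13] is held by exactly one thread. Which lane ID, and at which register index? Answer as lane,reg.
r=11⇒gr=3,Rb=1  c=13⇒Cb=1,th=2,odd=1
L=3*4+2=14  i=1*4+1*2+1=7

14,7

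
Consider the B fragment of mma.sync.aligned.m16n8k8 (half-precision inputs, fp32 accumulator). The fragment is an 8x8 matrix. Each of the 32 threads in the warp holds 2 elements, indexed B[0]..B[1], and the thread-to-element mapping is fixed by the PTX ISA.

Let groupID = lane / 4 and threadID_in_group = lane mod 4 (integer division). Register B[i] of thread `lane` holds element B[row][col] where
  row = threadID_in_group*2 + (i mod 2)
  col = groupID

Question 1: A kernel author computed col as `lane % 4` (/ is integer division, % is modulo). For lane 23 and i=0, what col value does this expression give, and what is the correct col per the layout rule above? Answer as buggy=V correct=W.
`lane % 4`[23,0]⇒3
23: gr=5,th=3
[0] (3*2+0,5) = (6,5)
col: 3 vs 5

buggy=3 correct=5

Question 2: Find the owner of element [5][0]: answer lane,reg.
c=0->g=0  r=5->t=2,b0=1
L=0*4+2=2  i=1=1

2,1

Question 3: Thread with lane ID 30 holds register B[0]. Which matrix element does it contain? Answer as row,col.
4,7

L=30⇒gr=30>>2=7, th=30&3=2
[0]⇒row 2·2+0=4  col gr=7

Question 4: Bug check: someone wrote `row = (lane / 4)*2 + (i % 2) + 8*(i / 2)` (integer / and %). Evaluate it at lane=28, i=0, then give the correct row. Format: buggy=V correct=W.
buggy=14 correct=0

`(lane / 4)*2 + (i % 2) + 8*(i / 2)`[28,0]=>14
28: grp=7,tig=0
[0] (0*2+0,7) = (0,7)
row: 14 vs 0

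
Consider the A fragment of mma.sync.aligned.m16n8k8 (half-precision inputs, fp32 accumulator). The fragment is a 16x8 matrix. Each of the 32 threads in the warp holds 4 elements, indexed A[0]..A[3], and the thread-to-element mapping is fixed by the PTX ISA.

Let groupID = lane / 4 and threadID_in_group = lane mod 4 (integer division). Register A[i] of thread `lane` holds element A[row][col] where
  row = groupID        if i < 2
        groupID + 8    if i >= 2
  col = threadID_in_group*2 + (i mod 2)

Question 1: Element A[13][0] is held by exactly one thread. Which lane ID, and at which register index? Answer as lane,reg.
20,2

r=13->g=5,rb=1  c=0->t=0,b0=0
L=5*4+0=20  i=1*2+0=2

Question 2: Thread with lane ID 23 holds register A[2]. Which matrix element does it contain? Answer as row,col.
13,6

23: gr=5,th=3
[2] (5+8,3*2+0) = (13,6)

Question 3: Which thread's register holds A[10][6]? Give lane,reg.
11,2

r=10->g=2,rb=1  c=6->t=3,b0=0
L=2*4+3=11  i=1*2+0=2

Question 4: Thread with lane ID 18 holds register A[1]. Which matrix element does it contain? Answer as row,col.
4,5

lane 18: gr=4 (18/4), th=2 (18%4)
i=1: r=4+0=4, c=2*2+1=5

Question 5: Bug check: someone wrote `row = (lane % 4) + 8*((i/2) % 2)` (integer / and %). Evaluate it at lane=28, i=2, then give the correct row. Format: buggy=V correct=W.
`(lane % 4) + 8*((i/2) % 2)`[28,2]->8
lane 28: g=7 (28/4), t=0 (28%4)
i=2: r=7+8=15, c=0*2+0=0
row: 8 vs 15

buggy=8 correct=15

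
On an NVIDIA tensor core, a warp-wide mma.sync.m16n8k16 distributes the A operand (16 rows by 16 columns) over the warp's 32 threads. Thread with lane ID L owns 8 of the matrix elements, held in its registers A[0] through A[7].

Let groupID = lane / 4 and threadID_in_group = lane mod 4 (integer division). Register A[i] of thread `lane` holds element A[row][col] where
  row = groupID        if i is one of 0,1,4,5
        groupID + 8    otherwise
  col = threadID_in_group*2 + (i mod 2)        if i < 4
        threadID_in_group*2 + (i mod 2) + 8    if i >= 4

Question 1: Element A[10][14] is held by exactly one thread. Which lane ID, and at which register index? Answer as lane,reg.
r:10=>grp=2,rB=1  c:14=>cB=1,tig=3,lo=0
L=2*4+3=11  i=1*4+1*2+0=6

11,6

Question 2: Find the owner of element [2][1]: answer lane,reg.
8,1

r=2->g=2,rb=0  c=1->cb=0,t=0,b0=1
L=2*4+0=8  i=0*4+0*2+1=1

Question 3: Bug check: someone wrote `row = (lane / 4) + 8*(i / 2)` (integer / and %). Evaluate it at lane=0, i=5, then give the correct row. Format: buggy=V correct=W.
`(lane / 4) + 8*(i / 2)`[0,5]⇒16
lane 0: gr=0 (0/4), th=0 (0%4)
i=5: r=0+0=0, c=0*2+1+8=9
row: 16 vs 0

buggy=16 correct=0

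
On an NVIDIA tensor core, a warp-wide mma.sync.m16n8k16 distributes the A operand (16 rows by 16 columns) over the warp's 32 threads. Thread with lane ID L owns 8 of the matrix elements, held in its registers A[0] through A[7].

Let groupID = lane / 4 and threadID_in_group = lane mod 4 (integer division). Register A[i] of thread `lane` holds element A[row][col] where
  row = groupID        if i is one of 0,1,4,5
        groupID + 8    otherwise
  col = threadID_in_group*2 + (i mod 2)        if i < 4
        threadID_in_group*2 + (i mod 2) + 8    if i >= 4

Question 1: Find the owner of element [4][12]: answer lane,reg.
18,4

r=4->g=4,rb=0  c=12->cb=1,t=2,b0=0
L=4*4+2=18  i=1*4+0*2+0=4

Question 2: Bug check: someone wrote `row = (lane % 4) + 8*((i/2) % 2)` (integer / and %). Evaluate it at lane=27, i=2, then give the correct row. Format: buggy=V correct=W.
`(lane % 4) + 8*((i/2) % 2)`[27,2]->11
L=27->gid=27>>2=6, tid=27&3=3
[2]->row 6+8=14  col 3·2+0+0=6
row: 11 vs 14

buggy=11 correct=14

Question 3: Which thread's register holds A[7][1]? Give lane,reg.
28,1

r=7→G=7,rhi=0  c=1→chi=0,T=0,p=1
L=7*4+0=28  i=0*4+0*2+1=1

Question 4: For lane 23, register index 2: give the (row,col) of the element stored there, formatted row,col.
lane 23=>23/4=5, 23 mod 4=3
i=2  r:5+8=>13  c:2·3+0+0=>6

13,6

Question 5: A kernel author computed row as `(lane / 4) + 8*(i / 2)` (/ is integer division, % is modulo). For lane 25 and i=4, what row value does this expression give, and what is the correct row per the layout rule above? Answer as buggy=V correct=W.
buggy=22 correct=6

`(lane / 4) + 8*(i / 2)`[25,4]->22
lane 25->25/4=6, 25 mod 4=1
i=4  r:6+0->6  c:2·1+0+8->10
row: 22 vs 6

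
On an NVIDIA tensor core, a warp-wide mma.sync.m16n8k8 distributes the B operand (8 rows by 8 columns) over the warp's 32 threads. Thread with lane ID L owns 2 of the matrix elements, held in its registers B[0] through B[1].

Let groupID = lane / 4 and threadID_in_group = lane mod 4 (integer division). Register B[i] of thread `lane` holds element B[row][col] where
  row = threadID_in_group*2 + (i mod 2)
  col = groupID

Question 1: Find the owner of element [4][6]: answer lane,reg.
26,0

c=6->g=6  r=4->t=2,b0=0
L=6*4+2=26  i=0=0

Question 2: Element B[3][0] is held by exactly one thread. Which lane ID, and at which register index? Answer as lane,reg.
1,1

c=0->g=0  r=3->t=1,b0=1
L=0*4+1=1  i=1=1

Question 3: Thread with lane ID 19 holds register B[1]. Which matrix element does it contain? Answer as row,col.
lane 19: g=4 (19/4), t=3 (19%4)
i=1: r=3*2+1=7, c=g=4

7,4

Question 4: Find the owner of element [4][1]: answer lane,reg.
c=1→G=1  r=4→T=2,p=0
L=1*4+2=6  i=0=0

6,0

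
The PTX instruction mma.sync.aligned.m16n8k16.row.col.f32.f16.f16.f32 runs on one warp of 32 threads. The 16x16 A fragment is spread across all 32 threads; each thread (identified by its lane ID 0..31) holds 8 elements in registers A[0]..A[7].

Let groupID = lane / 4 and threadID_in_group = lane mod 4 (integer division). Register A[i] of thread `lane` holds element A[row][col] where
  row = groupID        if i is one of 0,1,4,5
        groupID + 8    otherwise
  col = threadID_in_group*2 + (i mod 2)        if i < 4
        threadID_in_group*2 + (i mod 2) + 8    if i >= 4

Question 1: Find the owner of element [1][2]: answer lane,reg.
r=1⇒gr=1,Rb=0  c=2⇒Cb=0,th=1,odd=0
L=1*4+1=5  i=0*4+0*2+0=0

5,0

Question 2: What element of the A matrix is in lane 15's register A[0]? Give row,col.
3,6

lane 15: grp=3 (15/4), tig=3 (15%4)
i=0: r=3+0=3, c=3*2+0+0=6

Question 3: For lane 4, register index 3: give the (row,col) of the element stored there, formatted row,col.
L=4->g=4>>2=1, t=4&3=0
[3]->row 1+8=9  col 0·2+1+0=1

9,1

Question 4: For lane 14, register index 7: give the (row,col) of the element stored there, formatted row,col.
lane 14: gid=3 (14/4), tid=2 (14%4)
i=7: r=3+8=11, c=2*2+1+8=13

11,13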